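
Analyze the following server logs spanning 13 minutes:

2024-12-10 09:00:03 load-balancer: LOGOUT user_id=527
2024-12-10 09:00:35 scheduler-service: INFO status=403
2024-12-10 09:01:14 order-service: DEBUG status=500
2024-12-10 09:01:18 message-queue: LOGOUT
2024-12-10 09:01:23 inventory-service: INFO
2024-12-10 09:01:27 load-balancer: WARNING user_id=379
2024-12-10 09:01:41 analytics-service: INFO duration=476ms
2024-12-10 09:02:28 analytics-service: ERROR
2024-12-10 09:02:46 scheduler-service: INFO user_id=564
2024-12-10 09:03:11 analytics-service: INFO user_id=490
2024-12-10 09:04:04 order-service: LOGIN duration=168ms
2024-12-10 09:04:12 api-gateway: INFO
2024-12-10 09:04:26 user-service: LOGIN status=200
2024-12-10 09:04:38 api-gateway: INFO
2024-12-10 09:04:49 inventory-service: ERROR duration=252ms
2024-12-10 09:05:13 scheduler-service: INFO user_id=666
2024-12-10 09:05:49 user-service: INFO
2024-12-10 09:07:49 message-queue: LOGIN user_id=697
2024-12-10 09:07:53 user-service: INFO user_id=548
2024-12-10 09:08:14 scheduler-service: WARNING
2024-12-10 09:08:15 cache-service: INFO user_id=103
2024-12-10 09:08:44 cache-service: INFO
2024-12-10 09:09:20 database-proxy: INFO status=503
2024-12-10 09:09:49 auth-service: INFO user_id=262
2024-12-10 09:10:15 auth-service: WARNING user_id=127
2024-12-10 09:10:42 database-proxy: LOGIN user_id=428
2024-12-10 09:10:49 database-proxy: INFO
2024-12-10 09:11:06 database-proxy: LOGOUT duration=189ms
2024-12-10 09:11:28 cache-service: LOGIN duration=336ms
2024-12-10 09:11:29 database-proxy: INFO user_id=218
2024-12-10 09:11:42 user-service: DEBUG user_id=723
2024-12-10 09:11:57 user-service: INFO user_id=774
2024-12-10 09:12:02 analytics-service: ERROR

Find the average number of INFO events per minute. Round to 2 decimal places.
1.31

To calculate the rate:

1. Count total INFO events: 17
2. Total time period: 13 minutes
3. Rate = 17 / 13 = 1.31 events per minute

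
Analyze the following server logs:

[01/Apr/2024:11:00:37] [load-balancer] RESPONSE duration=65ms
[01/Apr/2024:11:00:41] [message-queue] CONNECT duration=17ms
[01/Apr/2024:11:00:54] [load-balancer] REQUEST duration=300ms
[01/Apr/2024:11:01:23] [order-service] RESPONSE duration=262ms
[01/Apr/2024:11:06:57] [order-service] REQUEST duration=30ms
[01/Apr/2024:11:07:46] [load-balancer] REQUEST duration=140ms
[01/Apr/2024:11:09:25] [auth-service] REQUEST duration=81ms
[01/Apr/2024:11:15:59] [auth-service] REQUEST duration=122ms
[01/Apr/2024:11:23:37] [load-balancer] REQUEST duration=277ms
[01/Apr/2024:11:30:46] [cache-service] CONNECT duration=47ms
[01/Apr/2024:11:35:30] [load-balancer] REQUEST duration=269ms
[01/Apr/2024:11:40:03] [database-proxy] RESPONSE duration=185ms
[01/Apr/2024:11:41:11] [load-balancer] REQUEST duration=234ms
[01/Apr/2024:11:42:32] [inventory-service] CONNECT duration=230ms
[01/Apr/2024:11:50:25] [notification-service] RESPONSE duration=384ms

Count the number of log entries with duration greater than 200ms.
7

To count timeouts:

1. Threshold: 200ms
2. Extract duration from each log entry
3. Count entries where duration > 200
4. Timeout count: 7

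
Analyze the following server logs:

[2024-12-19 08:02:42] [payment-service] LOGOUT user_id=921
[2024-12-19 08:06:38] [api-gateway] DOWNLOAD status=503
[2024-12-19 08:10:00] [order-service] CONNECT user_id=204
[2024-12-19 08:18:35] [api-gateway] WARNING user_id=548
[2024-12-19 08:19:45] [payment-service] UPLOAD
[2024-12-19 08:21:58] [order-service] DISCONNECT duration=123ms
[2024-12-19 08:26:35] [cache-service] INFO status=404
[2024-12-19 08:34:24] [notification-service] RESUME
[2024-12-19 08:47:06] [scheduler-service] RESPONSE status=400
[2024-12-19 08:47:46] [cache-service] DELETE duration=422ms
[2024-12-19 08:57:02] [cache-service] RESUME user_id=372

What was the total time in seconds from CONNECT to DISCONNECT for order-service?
718

To calculate state duration:

1. Find CONNECT event for order-service: 2024-12-19 08:10:00
2. Find DISCONNECT event for order-service: 2024-12-19 08:21:58
3. Calculate duration: 2024-12-19 08:21:58 - 2024-12-19 08:10:00 = 718 seconds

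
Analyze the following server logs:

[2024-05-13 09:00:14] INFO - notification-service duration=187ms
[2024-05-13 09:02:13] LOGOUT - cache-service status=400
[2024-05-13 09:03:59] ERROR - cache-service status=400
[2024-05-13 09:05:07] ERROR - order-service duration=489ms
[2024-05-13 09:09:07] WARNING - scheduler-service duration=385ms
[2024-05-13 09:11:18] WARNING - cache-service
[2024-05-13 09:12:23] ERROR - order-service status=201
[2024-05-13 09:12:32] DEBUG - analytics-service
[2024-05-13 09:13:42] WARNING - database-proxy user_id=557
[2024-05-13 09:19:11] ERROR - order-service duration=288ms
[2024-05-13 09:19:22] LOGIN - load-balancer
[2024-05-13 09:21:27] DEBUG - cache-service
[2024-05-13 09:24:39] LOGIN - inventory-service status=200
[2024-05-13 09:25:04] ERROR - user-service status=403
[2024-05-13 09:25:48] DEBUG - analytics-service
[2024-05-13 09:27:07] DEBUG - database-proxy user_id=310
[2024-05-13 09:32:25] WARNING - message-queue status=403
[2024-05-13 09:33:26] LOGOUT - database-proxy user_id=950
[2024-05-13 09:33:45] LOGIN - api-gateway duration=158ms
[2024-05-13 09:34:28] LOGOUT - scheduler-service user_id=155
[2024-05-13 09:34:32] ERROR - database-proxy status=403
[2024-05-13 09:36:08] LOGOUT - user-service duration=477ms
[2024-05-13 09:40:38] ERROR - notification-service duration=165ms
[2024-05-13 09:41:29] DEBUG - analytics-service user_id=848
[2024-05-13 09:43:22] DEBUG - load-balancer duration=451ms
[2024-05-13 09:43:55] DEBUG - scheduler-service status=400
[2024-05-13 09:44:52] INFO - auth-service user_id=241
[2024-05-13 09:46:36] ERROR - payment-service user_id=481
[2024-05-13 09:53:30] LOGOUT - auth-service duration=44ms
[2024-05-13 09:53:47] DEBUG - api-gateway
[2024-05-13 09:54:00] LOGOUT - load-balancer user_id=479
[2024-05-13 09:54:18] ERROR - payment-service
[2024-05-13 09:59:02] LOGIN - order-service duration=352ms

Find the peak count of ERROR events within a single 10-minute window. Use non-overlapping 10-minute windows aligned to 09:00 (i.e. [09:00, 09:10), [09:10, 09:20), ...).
2

To find the burst window:

1. Divide the log period into non-overlapping 10-minute windows starting at 09:00
2. Count ERROR events in each window
3. Find the window with maximum count
4. Maximum events in a window: 2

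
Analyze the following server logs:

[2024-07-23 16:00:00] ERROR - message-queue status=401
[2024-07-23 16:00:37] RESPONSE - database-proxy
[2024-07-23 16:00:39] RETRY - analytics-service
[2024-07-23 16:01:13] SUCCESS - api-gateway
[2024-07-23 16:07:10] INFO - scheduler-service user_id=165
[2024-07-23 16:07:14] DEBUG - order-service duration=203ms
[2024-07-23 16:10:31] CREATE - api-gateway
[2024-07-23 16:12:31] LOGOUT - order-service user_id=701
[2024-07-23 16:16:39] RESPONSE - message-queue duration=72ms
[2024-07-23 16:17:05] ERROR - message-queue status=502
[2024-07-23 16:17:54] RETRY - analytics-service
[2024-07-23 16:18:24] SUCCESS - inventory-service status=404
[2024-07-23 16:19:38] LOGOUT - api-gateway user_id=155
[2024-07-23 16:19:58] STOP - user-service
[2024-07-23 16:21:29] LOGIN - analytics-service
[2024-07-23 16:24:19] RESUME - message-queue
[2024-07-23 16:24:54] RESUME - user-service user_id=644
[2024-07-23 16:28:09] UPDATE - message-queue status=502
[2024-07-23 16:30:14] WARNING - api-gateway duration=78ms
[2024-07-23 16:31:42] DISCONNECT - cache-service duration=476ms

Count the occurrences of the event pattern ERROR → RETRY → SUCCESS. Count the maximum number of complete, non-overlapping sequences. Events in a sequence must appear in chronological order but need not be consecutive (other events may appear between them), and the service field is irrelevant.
2

To count sequences:

1. Look for pattern: ERROR → RETRY → SUCCESS
2. Greedily scan the log in chronological order, matching each sequence element in turn (ignoring service)
3. Each time the full pattern completes, increment the count and restart matching from the next event
4. Complete non-overlapping sequences found: 2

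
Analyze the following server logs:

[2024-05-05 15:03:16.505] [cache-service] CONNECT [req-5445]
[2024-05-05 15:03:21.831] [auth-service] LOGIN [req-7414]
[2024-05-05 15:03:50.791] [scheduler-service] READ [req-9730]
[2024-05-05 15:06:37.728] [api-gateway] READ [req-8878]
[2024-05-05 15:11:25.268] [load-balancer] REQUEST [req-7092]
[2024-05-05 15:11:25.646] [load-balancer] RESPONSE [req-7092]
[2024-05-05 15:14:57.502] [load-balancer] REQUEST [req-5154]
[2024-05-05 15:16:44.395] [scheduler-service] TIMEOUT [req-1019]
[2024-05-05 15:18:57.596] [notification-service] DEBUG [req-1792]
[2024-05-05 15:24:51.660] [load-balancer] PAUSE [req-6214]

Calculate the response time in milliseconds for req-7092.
378

To calculate latency:

1. Find REQUEST with id req-7092: 2024-05-05 15:11:25.268
2. Find RESPONSE with id req-7092: 2024-05-05 15:11:25.646
3. Latency: 2024-05-05 15:11:25.646 - 2024-05-05 15:11:25.268 = 378ms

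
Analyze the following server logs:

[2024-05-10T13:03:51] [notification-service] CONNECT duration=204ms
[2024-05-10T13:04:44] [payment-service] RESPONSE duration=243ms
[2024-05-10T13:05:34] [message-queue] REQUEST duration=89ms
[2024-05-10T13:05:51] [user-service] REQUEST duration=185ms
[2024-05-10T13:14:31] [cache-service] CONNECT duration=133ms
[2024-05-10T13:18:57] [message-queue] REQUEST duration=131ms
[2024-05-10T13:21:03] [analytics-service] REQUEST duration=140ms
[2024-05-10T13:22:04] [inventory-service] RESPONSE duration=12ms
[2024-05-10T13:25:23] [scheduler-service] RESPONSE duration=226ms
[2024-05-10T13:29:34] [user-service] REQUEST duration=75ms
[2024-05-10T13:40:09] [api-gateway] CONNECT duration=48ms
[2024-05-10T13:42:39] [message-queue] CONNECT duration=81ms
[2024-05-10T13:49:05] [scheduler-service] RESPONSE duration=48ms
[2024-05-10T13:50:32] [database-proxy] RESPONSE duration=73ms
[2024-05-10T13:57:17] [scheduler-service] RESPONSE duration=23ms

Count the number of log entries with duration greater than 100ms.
7

To count timeouts:

1. Threshold: 100ms
2. Extract duration from each log entry
3. Count entries where duration > 100
4. Timeout count: 7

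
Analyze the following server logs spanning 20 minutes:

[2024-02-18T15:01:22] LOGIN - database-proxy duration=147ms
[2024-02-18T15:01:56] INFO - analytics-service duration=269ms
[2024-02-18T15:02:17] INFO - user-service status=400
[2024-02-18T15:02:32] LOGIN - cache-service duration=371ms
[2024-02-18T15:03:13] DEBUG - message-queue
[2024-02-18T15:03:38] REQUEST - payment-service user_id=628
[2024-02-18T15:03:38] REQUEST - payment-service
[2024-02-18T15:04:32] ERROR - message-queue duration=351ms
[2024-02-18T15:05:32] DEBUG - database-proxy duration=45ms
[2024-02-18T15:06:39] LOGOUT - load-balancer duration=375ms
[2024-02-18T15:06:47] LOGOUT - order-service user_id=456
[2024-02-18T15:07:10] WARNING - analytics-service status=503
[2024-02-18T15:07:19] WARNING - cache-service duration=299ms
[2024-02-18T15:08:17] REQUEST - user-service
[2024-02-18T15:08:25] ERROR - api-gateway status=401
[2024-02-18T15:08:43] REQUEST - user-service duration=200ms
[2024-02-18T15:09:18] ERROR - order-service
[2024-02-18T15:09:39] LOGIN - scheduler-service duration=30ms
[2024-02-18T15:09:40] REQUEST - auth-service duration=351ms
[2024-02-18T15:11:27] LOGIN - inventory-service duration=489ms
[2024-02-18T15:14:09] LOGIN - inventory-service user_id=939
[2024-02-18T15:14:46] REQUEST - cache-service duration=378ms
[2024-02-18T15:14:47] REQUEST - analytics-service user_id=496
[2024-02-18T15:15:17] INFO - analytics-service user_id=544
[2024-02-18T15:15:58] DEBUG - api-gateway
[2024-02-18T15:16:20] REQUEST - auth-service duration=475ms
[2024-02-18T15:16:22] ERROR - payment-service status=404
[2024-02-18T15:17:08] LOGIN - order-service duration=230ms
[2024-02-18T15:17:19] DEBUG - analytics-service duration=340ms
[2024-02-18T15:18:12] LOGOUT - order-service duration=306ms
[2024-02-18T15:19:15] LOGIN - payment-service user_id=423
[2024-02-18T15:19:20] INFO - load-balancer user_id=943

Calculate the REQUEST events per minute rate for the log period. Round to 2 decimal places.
0.4

To calculate the rate:

1. Count total REQUEST events: 8
2. Total time period: 20 minutes
3. Rate = 8 / 20 = 0.4 events per minute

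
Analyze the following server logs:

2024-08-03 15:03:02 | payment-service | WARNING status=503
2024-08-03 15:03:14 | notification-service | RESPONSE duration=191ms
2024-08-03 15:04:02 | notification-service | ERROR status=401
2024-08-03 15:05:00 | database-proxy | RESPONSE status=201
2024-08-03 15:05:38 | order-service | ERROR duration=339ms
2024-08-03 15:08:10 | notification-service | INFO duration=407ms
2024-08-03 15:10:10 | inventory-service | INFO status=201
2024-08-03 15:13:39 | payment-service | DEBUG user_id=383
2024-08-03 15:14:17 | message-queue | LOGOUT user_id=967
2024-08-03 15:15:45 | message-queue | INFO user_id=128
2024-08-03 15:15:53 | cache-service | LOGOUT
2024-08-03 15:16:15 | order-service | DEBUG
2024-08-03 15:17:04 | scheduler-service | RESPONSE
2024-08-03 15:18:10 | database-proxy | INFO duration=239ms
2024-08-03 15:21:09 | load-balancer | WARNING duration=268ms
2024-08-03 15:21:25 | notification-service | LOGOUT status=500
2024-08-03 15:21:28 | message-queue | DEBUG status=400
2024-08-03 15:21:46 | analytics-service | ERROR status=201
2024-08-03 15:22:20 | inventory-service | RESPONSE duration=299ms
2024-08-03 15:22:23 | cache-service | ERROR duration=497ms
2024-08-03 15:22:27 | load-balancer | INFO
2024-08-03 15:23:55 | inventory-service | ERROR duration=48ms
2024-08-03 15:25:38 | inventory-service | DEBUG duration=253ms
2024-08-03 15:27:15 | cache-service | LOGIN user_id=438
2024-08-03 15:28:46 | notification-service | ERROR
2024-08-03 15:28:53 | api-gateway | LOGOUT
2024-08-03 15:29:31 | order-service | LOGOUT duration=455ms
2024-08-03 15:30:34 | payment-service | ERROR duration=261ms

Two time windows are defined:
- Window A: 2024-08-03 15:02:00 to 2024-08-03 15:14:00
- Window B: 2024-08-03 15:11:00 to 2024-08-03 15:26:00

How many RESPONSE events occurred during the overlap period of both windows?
0

To find overlap events:

1. Window A: 2024-08-03 15:02:00 to 2024-08-03 15:14:00
2. Window B: 2024-08-03 15:11:00 to 2024-08-03 15:26:00
3. Overlap period: 2024-08-03 15:11:00 to 2024-08-03 15:14:00
4. Count RESPONSE events in overlap: 0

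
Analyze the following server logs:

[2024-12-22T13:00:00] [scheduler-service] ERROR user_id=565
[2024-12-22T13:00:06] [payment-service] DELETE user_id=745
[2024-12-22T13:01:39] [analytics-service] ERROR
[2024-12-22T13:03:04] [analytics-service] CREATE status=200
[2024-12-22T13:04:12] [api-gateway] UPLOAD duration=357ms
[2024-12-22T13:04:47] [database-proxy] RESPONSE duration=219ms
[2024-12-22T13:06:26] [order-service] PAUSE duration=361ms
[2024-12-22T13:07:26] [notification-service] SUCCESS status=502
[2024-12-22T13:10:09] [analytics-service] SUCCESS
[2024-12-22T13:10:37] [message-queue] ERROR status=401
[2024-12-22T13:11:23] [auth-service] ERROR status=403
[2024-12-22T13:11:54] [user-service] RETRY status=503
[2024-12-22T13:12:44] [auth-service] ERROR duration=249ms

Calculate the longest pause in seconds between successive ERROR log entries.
538

To find the longest gap:

1. Extract all ERROR events in chronological order
2. Calculate time differences between consecutive events
3. Find the maximum difference
4. Longest gap: 538 seconds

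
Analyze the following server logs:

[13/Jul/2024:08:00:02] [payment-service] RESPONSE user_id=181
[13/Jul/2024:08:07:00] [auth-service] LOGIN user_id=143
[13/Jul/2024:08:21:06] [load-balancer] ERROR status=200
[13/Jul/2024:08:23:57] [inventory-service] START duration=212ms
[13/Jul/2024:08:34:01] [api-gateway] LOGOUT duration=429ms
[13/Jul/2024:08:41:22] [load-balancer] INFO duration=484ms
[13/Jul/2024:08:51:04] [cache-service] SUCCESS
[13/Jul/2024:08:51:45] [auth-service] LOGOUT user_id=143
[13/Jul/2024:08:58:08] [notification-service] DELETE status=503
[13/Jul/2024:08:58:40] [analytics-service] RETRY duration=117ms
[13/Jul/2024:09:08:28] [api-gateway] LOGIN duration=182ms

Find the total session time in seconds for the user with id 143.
2685

To calculate session duration:

1. Find LOGIN event for user_id=143: 13/Jul/2024:08:07:00
2. Find LOGOUT event for user_id=143: 13/Jul/2024:08:51:45
3. Session duration: 13/Jul/2024:08:51:45 - 13/Jul/2024:08:07:00 = 2685 seconds (44 minutes)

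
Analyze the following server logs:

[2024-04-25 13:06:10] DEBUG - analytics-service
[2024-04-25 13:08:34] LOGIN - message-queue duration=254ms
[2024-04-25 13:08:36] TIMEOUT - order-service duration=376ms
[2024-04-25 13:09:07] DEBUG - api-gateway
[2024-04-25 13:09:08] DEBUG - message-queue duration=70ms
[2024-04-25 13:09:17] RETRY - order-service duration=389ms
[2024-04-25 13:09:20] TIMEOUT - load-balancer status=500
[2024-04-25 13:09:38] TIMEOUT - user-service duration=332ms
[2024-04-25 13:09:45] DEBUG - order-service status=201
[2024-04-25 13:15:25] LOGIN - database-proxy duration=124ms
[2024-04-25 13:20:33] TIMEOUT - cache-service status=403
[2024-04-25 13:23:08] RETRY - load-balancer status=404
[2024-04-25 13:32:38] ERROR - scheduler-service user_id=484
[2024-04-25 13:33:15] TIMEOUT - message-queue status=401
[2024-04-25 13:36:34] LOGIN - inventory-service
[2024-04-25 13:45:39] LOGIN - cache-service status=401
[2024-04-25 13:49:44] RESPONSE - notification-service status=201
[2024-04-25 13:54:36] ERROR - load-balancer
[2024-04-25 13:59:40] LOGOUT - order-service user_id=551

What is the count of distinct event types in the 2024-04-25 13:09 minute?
3

To count unique event types:

1. Filter events in the minute starting at 2024-04-25 13:09
2. Extract event types from matching entries
3. Count unique types: 3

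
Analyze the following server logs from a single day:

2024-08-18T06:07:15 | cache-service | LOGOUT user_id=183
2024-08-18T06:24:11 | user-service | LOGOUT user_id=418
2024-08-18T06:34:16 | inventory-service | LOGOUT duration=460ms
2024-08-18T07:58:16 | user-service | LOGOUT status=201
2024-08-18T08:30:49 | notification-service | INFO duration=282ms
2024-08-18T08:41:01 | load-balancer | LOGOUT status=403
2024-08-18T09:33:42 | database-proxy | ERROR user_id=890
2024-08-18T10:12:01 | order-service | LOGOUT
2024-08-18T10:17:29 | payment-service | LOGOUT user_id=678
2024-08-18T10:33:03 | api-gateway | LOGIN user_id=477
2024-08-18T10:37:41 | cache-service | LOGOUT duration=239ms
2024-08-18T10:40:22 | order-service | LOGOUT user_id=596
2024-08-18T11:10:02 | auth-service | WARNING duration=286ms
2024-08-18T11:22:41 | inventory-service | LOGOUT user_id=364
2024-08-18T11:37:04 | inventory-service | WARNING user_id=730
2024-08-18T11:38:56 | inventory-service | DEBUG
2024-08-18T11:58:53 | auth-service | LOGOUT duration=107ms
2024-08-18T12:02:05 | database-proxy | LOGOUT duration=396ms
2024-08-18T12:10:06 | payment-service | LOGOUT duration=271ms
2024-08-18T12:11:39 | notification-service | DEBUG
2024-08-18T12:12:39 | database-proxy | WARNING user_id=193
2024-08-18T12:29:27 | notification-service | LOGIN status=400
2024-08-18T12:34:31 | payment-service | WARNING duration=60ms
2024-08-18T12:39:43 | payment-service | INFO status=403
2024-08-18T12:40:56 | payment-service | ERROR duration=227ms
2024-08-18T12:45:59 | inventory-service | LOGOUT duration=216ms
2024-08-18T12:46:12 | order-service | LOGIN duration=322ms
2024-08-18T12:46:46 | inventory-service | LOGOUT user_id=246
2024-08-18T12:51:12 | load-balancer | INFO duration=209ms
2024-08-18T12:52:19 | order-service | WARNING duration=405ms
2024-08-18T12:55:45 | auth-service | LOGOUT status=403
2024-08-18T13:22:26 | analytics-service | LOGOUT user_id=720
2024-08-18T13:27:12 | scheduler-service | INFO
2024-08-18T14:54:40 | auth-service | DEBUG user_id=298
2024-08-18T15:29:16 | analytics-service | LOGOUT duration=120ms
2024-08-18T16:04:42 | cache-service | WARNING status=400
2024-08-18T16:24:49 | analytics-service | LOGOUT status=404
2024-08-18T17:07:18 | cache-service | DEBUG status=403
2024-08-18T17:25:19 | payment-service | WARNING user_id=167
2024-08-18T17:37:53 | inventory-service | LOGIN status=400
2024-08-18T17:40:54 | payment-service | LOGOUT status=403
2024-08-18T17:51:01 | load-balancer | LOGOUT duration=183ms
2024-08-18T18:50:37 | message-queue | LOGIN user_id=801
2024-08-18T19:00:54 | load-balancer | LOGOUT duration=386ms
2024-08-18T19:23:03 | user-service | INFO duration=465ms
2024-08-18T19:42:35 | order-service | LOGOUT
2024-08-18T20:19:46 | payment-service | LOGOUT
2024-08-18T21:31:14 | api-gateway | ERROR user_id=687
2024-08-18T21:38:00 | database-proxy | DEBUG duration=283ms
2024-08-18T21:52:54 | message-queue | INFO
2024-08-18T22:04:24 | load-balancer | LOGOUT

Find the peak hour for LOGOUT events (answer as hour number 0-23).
12

To find the peak hour:

1. Group all LOGOUT events by hour
2. Count events in each hour
3. Find hour with maximum count
4. Peak hour: 12 (with 5 events)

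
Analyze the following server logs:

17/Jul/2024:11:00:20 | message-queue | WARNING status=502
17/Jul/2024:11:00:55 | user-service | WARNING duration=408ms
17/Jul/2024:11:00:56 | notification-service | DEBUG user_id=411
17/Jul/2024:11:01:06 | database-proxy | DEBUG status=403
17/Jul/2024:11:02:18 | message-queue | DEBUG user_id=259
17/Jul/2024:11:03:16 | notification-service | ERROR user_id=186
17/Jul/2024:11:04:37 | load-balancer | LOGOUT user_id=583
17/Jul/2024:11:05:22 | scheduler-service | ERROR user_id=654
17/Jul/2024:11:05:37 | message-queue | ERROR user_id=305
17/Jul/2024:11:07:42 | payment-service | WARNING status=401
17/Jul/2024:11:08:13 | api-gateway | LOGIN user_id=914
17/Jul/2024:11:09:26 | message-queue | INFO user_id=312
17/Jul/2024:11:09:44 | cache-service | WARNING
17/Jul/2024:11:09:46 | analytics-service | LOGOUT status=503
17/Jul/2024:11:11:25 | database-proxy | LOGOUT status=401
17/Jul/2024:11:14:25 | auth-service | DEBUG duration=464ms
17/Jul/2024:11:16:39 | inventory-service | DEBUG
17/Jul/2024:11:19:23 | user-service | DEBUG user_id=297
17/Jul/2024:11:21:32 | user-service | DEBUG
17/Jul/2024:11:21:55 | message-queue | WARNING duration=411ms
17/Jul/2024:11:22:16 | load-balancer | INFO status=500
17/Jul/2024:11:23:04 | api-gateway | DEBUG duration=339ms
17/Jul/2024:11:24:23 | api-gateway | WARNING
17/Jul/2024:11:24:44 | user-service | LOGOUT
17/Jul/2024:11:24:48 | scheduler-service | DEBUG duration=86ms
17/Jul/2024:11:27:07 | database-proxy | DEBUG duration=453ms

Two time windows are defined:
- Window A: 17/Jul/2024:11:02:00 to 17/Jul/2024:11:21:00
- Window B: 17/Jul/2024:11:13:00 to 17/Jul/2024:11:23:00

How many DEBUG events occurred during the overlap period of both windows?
3

To find overlap events:

1. Window A: 17/Jul/2024:11:02:00 to 17/Jul/2024:11:21:00
2. Window B: 17/Jul/2024:11:13:00 to 17/Jul/2024:11:23:00
3. Overlap period: 17/Jul/2024:11:13:00 to 17/Jul/2024:11:21:00
4. Count DEBUG events in overlap: 3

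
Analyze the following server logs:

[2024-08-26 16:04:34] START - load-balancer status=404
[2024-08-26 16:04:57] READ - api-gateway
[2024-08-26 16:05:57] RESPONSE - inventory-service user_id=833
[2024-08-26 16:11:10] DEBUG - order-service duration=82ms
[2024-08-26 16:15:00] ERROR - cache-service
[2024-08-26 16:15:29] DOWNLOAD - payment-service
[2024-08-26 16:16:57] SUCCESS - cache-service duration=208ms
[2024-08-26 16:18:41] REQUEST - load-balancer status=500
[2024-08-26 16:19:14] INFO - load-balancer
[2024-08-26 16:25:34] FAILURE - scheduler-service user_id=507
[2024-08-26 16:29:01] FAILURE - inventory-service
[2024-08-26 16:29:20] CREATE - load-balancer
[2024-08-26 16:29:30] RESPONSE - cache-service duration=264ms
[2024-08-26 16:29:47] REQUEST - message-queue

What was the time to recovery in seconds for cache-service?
117

To calculate recovery time:

1. Find ERROR event for cache-service: 2024-08-26 16:15:00
2. Find next SUCCESS event for cache-service: 2024-08-26 16:16:57
3. Recovery time: 2024-08-26 16:16:57 - 2024-08-26 16:15:00 = 117 seconds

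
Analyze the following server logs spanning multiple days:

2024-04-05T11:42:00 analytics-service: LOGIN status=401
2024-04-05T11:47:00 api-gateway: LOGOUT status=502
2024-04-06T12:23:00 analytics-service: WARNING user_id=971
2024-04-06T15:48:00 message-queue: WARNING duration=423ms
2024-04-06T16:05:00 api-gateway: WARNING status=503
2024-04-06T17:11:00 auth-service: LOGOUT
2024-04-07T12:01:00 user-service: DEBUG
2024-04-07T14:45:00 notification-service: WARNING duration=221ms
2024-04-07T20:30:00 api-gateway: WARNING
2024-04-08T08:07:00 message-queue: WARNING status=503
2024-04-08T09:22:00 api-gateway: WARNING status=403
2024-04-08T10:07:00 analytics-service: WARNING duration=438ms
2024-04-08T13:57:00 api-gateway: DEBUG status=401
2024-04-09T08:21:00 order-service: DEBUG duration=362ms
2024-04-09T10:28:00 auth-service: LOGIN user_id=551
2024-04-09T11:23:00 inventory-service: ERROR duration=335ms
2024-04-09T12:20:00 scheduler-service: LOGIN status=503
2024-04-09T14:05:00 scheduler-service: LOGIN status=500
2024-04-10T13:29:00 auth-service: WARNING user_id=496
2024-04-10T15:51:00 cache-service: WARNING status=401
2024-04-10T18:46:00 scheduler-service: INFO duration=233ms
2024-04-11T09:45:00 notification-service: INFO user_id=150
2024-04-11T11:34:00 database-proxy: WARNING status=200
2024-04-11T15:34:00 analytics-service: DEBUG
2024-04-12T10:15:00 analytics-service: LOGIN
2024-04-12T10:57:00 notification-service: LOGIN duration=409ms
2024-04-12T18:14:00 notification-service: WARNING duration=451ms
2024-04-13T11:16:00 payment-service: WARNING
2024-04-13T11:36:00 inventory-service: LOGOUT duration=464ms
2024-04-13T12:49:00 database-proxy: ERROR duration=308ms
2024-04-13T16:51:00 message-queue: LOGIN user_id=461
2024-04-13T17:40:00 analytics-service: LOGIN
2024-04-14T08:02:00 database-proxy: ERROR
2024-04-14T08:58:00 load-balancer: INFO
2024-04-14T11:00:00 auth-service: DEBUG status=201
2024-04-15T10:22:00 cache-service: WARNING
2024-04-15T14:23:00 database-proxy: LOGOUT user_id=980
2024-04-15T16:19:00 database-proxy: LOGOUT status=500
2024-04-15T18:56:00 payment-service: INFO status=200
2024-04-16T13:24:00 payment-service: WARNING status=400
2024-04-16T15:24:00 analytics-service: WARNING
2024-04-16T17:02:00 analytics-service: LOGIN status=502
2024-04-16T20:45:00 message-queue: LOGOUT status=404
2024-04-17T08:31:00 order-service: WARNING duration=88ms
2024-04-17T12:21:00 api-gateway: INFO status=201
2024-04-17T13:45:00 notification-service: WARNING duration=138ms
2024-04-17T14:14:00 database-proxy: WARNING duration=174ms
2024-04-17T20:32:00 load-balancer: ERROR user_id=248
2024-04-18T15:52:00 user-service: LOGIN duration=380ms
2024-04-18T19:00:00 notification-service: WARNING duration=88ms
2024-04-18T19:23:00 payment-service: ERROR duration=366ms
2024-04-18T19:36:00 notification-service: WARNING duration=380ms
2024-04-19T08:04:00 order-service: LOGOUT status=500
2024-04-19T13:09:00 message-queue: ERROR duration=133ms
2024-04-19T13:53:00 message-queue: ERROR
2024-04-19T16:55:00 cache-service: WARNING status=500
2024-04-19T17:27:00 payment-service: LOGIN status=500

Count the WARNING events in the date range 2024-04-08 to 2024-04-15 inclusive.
9

To filter by date range:

1. Date range: 2024-04-08 through 2024-04-15, both dates inclusive
2. Filter for WARNING events whose date falls in this range
3. Count matching events: 9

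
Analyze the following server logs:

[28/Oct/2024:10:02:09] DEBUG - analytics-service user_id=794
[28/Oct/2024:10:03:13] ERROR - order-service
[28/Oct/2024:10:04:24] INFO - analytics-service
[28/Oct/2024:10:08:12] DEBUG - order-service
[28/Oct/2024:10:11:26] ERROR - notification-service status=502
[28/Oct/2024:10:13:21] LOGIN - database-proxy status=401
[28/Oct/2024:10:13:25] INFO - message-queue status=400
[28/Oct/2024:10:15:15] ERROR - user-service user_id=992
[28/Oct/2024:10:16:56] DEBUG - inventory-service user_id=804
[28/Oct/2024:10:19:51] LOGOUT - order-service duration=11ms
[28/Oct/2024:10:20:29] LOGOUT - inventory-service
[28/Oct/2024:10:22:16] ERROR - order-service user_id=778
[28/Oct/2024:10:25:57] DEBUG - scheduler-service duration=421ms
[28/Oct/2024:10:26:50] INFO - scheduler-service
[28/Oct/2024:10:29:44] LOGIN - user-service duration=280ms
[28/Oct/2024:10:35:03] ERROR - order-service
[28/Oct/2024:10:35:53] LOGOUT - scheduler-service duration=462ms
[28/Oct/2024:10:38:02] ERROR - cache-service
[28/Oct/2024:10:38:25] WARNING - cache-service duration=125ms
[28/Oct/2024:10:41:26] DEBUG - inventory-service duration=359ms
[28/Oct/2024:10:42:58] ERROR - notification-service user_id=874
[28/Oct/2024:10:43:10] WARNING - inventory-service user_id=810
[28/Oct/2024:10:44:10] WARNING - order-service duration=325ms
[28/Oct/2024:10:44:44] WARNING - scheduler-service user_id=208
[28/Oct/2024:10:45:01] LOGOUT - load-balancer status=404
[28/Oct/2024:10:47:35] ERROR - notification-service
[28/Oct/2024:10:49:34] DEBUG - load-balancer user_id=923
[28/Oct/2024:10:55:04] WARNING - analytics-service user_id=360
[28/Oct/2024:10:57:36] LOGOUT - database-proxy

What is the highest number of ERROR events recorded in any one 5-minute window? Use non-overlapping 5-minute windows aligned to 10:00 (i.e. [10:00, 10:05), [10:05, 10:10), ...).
2

To find the burst window:

1. Divide the log period into non-overlapping 5-minute windows starting at 10:00
2. Count ERROR events in each window
3. Find the window with maximum count
4. Maximum events in a window: 2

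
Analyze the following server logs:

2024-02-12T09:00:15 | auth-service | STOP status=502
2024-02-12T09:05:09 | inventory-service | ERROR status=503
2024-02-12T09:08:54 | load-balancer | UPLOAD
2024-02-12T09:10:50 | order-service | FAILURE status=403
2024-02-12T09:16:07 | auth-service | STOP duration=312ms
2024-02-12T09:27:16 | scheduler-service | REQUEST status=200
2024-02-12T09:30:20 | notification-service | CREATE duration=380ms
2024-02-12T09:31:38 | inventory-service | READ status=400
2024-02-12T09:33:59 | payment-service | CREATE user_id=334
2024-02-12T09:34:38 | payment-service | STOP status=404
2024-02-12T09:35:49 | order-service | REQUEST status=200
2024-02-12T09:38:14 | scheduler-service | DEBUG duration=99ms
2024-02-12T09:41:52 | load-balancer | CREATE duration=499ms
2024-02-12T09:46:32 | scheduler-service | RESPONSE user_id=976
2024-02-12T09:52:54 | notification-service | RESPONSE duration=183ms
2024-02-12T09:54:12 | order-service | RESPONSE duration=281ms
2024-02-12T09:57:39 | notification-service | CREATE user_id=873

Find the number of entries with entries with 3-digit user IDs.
3

To find matching entries:

1. Pattern to match: entries with 3-digit user IDs
2. Scan each log entry for the pattern
3. Count matches: 3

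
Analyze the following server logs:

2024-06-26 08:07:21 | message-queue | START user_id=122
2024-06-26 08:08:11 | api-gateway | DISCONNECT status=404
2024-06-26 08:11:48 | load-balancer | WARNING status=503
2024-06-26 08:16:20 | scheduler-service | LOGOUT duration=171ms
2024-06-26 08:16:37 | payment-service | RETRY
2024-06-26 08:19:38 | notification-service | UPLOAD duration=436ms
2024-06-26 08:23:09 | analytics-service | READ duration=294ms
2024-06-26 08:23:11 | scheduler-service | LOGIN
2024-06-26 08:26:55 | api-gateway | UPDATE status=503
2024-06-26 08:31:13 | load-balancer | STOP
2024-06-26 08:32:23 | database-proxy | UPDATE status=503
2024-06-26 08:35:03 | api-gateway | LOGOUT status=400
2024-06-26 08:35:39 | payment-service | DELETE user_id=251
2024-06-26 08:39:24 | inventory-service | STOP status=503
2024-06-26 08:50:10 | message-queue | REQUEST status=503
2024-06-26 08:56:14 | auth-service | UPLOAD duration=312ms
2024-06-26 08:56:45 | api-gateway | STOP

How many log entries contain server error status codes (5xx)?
5

To find matching entries:

1. Pattern to match: server error status codes (5xx)
2. Scan each log entry for the pattern
3. Count matches: 5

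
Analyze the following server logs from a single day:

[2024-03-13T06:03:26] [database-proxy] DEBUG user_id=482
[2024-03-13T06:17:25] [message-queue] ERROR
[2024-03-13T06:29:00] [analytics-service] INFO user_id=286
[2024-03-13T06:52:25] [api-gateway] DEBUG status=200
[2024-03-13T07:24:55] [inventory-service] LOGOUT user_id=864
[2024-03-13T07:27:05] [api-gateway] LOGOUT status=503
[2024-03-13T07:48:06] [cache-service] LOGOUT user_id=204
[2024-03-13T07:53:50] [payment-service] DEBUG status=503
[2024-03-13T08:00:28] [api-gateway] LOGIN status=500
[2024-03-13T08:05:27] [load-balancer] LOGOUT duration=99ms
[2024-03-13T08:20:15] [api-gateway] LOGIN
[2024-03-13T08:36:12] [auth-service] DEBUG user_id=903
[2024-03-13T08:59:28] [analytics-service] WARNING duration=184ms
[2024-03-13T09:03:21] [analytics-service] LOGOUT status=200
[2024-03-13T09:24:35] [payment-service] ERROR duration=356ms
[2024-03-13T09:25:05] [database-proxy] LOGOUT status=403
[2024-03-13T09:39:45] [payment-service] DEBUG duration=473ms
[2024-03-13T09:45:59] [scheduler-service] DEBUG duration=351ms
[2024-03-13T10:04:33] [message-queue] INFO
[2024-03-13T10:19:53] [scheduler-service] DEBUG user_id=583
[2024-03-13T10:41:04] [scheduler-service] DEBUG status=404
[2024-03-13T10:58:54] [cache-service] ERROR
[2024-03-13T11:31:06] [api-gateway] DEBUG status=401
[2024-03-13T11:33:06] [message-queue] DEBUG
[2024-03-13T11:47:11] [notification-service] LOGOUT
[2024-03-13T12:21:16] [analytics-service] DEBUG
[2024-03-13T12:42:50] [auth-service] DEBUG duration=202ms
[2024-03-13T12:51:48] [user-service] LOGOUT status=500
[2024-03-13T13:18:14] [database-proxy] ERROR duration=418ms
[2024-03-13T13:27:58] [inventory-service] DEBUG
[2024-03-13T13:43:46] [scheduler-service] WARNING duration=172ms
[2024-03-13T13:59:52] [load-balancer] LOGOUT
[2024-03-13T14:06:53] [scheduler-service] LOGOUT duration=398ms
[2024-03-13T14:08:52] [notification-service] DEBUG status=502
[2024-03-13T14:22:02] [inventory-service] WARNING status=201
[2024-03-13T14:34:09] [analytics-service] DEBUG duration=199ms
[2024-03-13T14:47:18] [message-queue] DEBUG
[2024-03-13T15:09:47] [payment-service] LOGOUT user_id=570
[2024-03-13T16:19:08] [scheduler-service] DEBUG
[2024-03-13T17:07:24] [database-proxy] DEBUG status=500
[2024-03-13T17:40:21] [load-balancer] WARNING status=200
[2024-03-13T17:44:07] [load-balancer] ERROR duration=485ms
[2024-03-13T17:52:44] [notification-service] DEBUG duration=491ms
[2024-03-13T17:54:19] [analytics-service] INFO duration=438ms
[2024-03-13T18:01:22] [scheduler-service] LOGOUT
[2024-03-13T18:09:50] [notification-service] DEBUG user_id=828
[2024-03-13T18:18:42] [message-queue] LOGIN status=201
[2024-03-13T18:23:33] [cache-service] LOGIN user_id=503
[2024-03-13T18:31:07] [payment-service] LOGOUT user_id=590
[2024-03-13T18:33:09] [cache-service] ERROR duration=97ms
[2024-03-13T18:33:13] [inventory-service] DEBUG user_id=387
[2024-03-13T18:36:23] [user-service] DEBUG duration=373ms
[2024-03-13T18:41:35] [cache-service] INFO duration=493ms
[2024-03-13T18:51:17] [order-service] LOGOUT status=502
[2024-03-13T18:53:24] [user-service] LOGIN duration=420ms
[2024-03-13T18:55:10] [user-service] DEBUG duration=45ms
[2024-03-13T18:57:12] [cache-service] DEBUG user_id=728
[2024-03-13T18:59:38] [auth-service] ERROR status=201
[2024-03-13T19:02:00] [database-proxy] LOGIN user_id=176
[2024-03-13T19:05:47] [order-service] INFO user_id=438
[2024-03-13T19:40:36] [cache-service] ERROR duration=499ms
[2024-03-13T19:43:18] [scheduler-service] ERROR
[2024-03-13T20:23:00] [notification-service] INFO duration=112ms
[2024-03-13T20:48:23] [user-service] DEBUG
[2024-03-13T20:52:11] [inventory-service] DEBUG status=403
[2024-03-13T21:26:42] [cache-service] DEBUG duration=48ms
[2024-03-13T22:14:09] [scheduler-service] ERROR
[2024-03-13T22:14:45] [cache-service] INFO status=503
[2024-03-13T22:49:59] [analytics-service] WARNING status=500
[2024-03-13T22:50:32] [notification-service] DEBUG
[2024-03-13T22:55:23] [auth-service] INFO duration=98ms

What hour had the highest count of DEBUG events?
18

To find the peak hour:

1. Group all DEBUG events by hour
2. Count events in each hour
3. Find hour with maximum count
4. Peak hour: 18 (with 5 events)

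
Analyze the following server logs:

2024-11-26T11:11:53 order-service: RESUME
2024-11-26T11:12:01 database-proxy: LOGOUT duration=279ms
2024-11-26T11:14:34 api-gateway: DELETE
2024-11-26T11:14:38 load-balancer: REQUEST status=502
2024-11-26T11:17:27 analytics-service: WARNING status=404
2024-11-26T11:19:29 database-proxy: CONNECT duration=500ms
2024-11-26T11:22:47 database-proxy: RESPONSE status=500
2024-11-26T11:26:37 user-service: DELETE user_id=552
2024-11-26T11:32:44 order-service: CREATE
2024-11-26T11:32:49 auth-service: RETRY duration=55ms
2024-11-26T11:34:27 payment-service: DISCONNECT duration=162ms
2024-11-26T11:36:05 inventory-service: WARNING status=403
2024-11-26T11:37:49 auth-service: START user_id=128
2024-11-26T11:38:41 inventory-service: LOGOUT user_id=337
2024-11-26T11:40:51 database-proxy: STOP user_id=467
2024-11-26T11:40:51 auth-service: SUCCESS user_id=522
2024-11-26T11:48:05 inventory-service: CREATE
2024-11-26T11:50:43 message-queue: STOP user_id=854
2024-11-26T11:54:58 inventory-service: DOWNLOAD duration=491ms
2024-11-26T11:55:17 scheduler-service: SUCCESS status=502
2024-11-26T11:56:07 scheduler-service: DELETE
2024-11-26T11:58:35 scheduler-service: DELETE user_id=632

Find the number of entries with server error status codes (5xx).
3

To find matching entries:

1. Pattern to match: server error status codes (5xx)
2. Scan each log entry for the pattern
3. Count matches: 3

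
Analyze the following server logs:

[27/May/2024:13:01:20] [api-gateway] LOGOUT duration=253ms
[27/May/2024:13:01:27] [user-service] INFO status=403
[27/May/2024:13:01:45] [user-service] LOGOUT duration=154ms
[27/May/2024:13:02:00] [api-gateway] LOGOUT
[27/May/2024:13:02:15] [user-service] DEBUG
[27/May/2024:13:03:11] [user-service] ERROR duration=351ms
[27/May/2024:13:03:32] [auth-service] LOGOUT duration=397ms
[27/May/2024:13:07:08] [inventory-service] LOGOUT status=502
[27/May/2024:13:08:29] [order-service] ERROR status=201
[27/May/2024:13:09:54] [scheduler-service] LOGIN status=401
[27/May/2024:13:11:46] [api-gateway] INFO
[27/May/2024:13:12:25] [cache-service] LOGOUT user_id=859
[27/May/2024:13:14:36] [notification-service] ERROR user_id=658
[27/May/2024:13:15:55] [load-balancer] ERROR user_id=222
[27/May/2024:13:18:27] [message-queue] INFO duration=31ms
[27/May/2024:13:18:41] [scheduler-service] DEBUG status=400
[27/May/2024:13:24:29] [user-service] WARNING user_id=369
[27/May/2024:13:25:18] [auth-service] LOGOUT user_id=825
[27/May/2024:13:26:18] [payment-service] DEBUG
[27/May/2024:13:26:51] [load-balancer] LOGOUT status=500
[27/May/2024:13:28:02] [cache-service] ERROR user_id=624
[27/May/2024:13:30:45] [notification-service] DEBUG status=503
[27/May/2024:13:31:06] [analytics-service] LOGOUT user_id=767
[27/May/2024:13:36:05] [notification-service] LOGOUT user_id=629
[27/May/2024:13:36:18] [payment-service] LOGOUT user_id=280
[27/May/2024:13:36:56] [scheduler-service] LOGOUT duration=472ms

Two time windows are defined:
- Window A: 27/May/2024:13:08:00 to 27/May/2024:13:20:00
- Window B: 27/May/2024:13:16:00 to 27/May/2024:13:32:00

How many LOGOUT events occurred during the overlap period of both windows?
0

To find overlap events:

1. Window A: 27/May/2024:13:08:00 to 27/May/2024:13:20:00
2. Window B: 27/May/2024:13:16:00 to 27/May/2024:13:32:00
3. Overlap period: 27/May/2024:13:16:00 to 27/May/2024:13:20:00
4. Count LOGOUT events in overlap: 0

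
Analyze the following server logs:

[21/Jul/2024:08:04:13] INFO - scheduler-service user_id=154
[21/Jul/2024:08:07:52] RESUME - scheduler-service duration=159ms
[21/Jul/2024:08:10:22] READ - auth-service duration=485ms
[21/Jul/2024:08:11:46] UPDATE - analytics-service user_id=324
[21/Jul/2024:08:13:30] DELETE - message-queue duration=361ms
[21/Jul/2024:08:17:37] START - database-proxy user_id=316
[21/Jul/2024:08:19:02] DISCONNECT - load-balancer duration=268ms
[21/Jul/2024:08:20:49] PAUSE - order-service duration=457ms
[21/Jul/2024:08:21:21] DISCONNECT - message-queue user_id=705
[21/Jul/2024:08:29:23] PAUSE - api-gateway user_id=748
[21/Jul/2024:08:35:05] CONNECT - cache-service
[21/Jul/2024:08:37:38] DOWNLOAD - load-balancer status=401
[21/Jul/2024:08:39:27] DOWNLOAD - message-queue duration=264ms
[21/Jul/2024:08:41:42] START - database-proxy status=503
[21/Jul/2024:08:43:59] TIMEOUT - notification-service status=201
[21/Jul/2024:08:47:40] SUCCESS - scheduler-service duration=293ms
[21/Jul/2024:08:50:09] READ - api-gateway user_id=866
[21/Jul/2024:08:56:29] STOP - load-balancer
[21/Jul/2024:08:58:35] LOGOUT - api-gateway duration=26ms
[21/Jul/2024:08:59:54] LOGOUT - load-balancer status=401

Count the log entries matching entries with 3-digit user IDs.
6

To find matching entries:

1. Pattern to match: entries with 3-digit user IDs
2. Scan each log entry for the pattern
3. Count matches: 6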